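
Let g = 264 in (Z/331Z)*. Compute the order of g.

110

The order of 264 must divide p − 1 = 330 = 2 · 3 · 5 · 11.
Divisors: 1, 2, 3, 5, 6, 10, 11, 15, 22, 30, 33, 55, 66, 110, 165, 330.
Check each in increasing order: 264^1 ≡ 264;  264^2 ≡ 186;  264^3 ≡ 116;  264^5 ≡ 61;  264^6 ≡ 216;  264^10 ≡ 80;  264^11 ≡ 267;  264^15 ≡ 246;  264^22 ≡ 124;  264^30 ≡ 274;  264^33 ≡ 8;  264^55 ≡ 330;  264^66 ≡ 64;  264^110 ≡ 1.
Smallest exponent giving 1 is 110.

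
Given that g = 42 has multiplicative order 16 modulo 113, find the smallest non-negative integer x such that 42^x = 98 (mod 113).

12

Successive powers of 42 modulo 113:
  42^0=1  42^1=42  42^2=69  42^3=73  42^4=15  42^5=65
  42^6=18  42^7=78  42^8=112  42^9=71  42^10=44  42^11=40
  42^12=98
So 42^12 ≡ 98 (mod 113), giving x = 12.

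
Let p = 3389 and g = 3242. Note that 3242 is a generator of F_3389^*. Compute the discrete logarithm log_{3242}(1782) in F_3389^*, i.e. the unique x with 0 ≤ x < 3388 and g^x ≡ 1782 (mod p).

2323

Baby-step giant-step with m = ceil(sqrt(3388)) = 59.
Baby table (3242^j mod 3389 for j=0..58):
  0:1  1:3242  2:1275  3:2359  4:2294  5:1682  6:143  7:2702
  8:2708  9:1826  10:2698  11:3296  12:115  13:40  14:898  15:165
  16:2857  17:257  18:2889  19:2331  20:3021  21:3261  22:1871  23:2861
  24:3058  25:1211  26:1600  27:2030  28:3211  29:2443  30:113  31:334
  32:1737  33:2225  34:1658  35:282  36:2603  37:316  38:994  39:2998
  40:3253  41:3047  42:2828  43:1131  44:3193  45:1700  46:886  47:1929
  48:1113  49:2450  50:2473  51:2481  52:1305  53:1338  54:3265  55:1283
  56:1183  57:2327  58:220
Giant step factor: 3242^(-59) ≡ 3260 (mod 3389).
Scan 1782·3260^i mod 3389 for i = 0, 1, …:
  i=0: 1782   i=1: 574   i=2: 512   i=3: 1732
  i=4: 246   i=5: 2156   i=6: 3163   i=7: 2042
  i=8: 924   i=9: 2808     …   i=38: 2455
  i=39: 1871
Match at i=39, j=22: x = 39·59 + 22 = 2323.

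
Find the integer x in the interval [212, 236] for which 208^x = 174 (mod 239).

232

Compute 208^212 mod 239 = 182, then multiply by 208 repeatedly:
  208^212=182  208^213=94  208^214=193  208^215=231  208^216=9
  208^217=199  208^218=45  208^219=39  208^220=225  208^221=195
  208^222=169  208^223=19  208^224=128  208^225=95  208^226=162
  208^227=236  208^228=93  208^229=224  208^230=226  208^231=164
  208^232=174
Found 174 at exponent 232.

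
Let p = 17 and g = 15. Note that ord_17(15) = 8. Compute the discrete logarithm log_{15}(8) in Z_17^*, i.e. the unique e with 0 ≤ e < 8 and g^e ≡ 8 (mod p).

Successive powers of 15 modulo 17:
  15^0=1  15^1=15  15^2=4  15^3=9  15^4=16  15^5=2
  15^6=13  15^7=8
So 15^7 ≡ 8 (mod 17), giving e = 7.

7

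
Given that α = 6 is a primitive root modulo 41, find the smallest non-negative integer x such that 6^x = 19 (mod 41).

Successive powers of 6 modulo 41:
  6^0=1  6^1=6  6^2=36  6^3=11  6^4=25  6^5=27
  6^6=39  6^7=29  6^8=10  6^9=19
So 6^9 ≡ 19 (mod 41), giving x = 9.

9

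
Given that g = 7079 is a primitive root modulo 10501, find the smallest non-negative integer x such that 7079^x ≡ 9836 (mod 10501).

4795

Baby-step giant-step with m = ceil(sqrt(10500)) = 103.
Baby table (7079^j mod 10501 for j=0..102):
  0:1  1:7079  2:1469  3:3061  4:5256  5:2181  6:2829  7:1084
  8:7906  9:6745  10:10309  11:5962  12:1479  13:344  14:9445  15:1288
  16:2884  17:1892  18:4693  19:7084  20:5361  21:10406  22:10060  23:7459
  24:3233  25:4728  26:2825  27:4271  28:2030  29:5002  30:10287  31:7739
  32:664  33:6509  34:9324  35:5811  36:3652  37:9547  38:9278  39:5708
  40:9585  41:5254  42:9025  43:10392  44:5463  45:7895  46:2383  47:4651
  48:3794  49:6669  50:7856  51:9829  52:10366  53:10427  54:1204  55:6805
  56:4508  57:10094  58:6622  59:674  60:3792  61:3012  62:4918  63:3707
  64:10355  65:6065  66:6047  67:4637  68:9698  69:7105  70:7006  71:9752
  72:834  73:2324  74:7030  75:1131  76:4587  77:2281  78:7162  79:970
  80:9477  81:7295  82:7888  83:5335  84:4869  85:3369  86:1380  87:3090
  88:527  89:2778  90:7590  91:6494  92:8149  93:4778  94:10242  95:4214
  96:8066  97:5277  98:3826  99:2175  100:2359  101:2771  102:41
Giant step factor: 7079^(-103) ≡ 5299 (mod 10501).
Scan 9836·5299^i mod 10501 for i = 0, 1, …:
  i=0: 9836   i=1: 4501   i=2: 3028   i=3: 10345
  i=4: 2935   i=5: 584   i=6: 7322   i=7: 8584
  i=8: 6785   i=9: 8792     …   i=45: 8977
  i=46: 10094
Match at i=46, j=57: x = 46·103 + 57 = 4795.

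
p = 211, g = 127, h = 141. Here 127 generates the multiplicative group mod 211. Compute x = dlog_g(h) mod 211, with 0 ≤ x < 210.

Baby-step giant-step with m = ceil(sqrt(210)) = 15.
Baby table (127^j mod 211 for j=0..14):
  0:1  1:127  2:93  3:206  4:209  5:168  6:25  7:10
  8:4  9:86  10:161  11:191  12:203  13:39  14:100
Giant step factor: 127^(-15) ≡ 153 (mod 211).
Scan 141·153^i mod 211 for i = 0, 1, …:
  i=0: 141   i=1: 51   i=2: 207   i=3: 21
  i=4: 48   i=5: 170   i=6: 57   i=7: 70
  i=8: 160   i=9: 4
Match at i=9, j=8: x = 9·15 + 8 = 143.

143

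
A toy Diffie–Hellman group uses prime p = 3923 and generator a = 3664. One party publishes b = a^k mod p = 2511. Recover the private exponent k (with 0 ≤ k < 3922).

Baby-step giant-step with m = ceil(sqrt(3922)) = 63.
Baby table (3664^j mod 3923 for j=0..62):
  0:1  1:3664  2:390  3:988  4:3026  5:866  6:3240  7:362
  8:394  9:3875  10:663  11:895  12:3575  13:3826  14:1585  15:1400
  16:2239  17:703  18:2304  19:3483  20:193  21:1012  22:733  23:2380
  24:3414  25:2372  26:1563  27:3175  28:1505  29:2505  30:2423  31:123
  32:3450  33:894  34:3834  35:3436  36:597  37:2297  38:1373  39:1386
  40:1942  41:3089  42:241  43:349  44:3761  45:2728  46:3511  47:787
  48:163  49:936  50:802  51:201  52:2863  53:3853  54:2438  55:161
  56:1454  57:22  58:2148  59:734  60:2121  61:3804  62:3360
Giant step factor: 3664^(-63) ≡ 430 (mod 3923).
Scan 2511·430^i mod 3923 for i = 0, 1, …:
  i=0: 2511   i=1: 905   i=2: 773   i=3: 2858
  i=4: 1041   i=5: 408   i=6: 2828   i=7: 3833
  i=8: 530   i=9: 366   i=10: 460   i=11: 1650
  i=12: 3360
Match at i=12, j=62: k = 12·63 + 62 = 818.

818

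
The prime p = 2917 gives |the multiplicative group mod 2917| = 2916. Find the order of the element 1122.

2916

The order of 1122 must divide p − 1 = 2916 = 2^2 · 3^6.
Divisors: 1, 2, 3, 4, 6, 9, 12, 18, 27, 36, 54, 81, 108, 162, 243, 324, 486, 729, 972, 1458, 2916.
Check each in increasing order: 1122^1 ≡ 1122;  1122^2 ≡ 1657;  1122^3 ≡ 1025;  1122^4 ≡ 752;  1122^6 ≡ 505;  1122^9 ≡ 1316;  1122^12 ≡ 1246;  1122^18 ≡ 2075;  1122^27 ≡ 388;  1122^36 ≡ 133;  1122^54 ≡ 1777;  1122^81 ≡ 1064;  1122^108 ≡ 1535;  1122^162 ≡ 300;  1122^243 ≡ 1247;  1122^324 ≡ 2490;  1122^486 ≡ 248;  1122^729 ≡ 54;  1122^972 ≡ 247;  1122^1458 ≡ 2916;  1122^2916 ≡ 1.
Smallest exponent giving 1 is 2916.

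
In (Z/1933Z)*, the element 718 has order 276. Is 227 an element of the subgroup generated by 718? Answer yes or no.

yes

227 ∈ ⟨718⟩ iff 227^276 ≡ 1 (mod 1933), since |⟨718⟩| = 276.
227^276 mod 1933 = 1.
Since 1 = 1, 227 lies in the subgroup.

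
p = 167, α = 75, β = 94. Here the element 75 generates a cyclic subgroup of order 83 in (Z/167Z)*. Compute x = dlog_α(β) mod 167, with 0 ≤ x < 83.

26

Baby-step giant-step with m = ceil(sqrt(83)) = 10.
Baby table (75^j mod 167 for j=0..9):
  0:1  1:75  2:114  3:33  4:137  5:88  6:87  7:12
  8:65  9:32
Giant step factor: 75^(-10) ≡ 132 (mod 167).
Scan 94·132^i mod 167 for i = 0, 1, …:
  i=0: 94   i=1: 50   i=2: 87
Match at i=2, j=6: x = 2·10 + 6 = 26.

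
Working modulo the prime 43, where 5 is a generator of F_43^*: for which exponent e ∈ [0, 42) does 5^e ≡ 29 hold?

5

Successive powers of 5 modulo 43:
  5^0=1  5^1=5  5^2=25  5^3=39  5^4=23  5^5=29
So 5^5 ≡ 29 (mod 43), giving e = 5.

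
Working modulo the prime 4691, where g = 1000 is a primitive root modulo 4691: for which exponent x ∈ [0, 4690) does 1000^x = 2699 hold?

266

Baby-step giant-step with m = ceil(sqrt(4690)) = 69.
Baby table (1000^j mod 4691 for j=0..68):
  0:1  1:1000  2:817  3:766  4:1367  5:1919  6:381  7:1029
  8:1671  9:1004  10:126  11:4034  12:4431  13:2696  14:3366  15:2553
  16:1096  17:2997  18:4142  19:4538  20:1803  21:1656  22:77  23:1944
  24:1926  25:2690  26:2057  27:2342  28:1191  29:4177  30:2010  31:2252
  32:320  33:1012  34:3435  35:1188  36:1177  37:4250  38:4645  39:910
  40:4637  41:2292  42:2792  43:855  44:1238  45:4267  46:2881  47:726
  48:3586  49:2076  50:2578  51:2641  52:4658  53:4528  54:1185  55:2868
  56:1799  57:2347  58:1500  59:3571  60:1149  61:4396  62:533  63:2917
  64:3889  65:161  66:1506  67:189  68:1360
Giant step factor: 1000^(-69) ≡ 854 (mod 4691).
Scan 2699·854^i mod 4691 for i = 0, 1, …:
  i=0: 2699   i=1: 1665   i=2: 537   i=3: 3571
Match at i=3, j=59: x = 3·69 + 59 = 266.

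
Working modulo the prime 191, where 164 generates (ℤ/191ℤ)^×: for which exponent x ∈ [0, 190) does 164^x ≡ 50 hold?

138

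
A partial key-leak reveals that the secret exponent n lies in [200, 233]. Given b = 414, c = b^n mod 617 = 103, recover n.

Compute 414^200 mod 617 = 256, then multiply by 414 repeatedly:
  414^200=256  414^201=477  414^202=38  414^203=307  414^204=613
  414^205=195  414^206=520  414^207=564  414^208=270  414^209=103
Found 103 at exponent 209.

209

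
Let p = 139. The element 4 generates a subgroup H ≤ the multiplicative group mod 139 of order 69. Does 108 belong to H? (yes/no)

108 ∈ ⟨4⟩ iff 108^69 ≡ 1 (mod 139), since |⟨4⟩| = 69.
108^69 mod 139 = 138.
Since 138 ≠ 1, 108 does not lie in the subgroup.

no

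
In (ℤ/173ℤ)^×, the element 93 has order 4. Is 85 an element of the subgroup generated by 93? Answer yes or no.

no

85 ∈ ⟨93⟩ iff 85^4 ≡ 1 (mod 173), since |⟨93⟩| = 4.
85^4 mod 173 = 124.
Since 124 ≠ 1, 85 does not lie in the subgroup.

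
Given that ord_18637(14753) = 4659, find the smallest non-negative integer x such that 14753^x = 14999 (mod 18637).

Baby-step giant-step with m = ceil(sqrt(4659)) = 69.
Baby table (14753^j mod 18637 for j=0..68):
  0:1  1:14753  2:8123  3:2709  4:8149  5:13547  6:14340  7:9433
  8:2570  9:7552  10:2670  11:10529  12:13579  13:1874  14:8451  15:14710
  16:7402  17:7523  18:3484  19:17243  20:9566  21:7834  22:6965  23:8864
  24:13400  25:7541  26:8120  27:14361  28:2417  29:5420  30:8530  31:6066
  32:15461  33:16527  34:13597  35:6510  36:5569  37:7561  38:4988  39:9088
  40:686  41:667  42:18552  43:13311  44:17751  45:12016  46:15541  47:3999
  48:11142  49:18223  50:5194  51:10375  52:15331  53:18248  54:1279  55:8443
  56:8508  57:16966  58:4488  59:12840  60:2052  61:6668  62:6918  63:5042
  64:4359  65:10677  66:16494  67:11310  68:18006
Giant step factor: 14753^(-69) ≡ 6051 (mod 18637).
Scan 14999·6051^i mod 18637 for i = 0, 1, …:
  i=0: 14999   i=1: 15396   i=2: 13470   i=3: 7369
  i=4: 10115   i=5: 1957   i=6: 7312   i=7: 674
  i=8: 15508   i=9: 1613     …   i=39: 9897
  i=40: 6066
Match at i=40, j=31: x = 40·69 + 31 = 2791.

2791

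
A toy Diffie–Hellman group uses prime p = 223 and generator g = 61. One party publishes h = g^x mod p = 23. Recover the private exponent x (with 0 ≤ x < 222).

Baby-step giant-step with m = ceil(sqrt(222)) = 15.
Baby table (61^j mod 223 for j=0..14):
  0:1  1:61  2:153  3:190  4:217  5:80  6:197  7:198
  8:36  9:189  10:156  11:150  12:7  13:204  14:179
Giant step factor: 61^(-15) ≡ 195 (mod 223).
Scan 23·195^i mod 223 for i = 0, 1, …:
  i=0: 23   i=1: 25   i=2: 192   i=3: 199
  i=4: 3   i=5: 139   i=6: 122   i=7: 152
  i=8: 204
Match at i=8, j=13: x = 8·15 + 13 = 133.

133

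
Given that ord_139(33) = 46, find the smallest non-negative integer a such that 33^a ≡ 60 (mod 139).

7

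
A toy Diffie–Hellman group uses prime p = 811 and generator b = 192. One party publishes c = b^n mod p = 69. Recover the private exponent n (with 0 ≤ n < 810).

Baby-step giant-step with m = ceil(sqrt(810)) = 29.
Baby table (192^j mod 811 for j=0..28):
  0:1  1:192  2:369  3:291  4:724  5:327  6:337  7:635
  8:270  9:747  10:688  11:714  12:29  13:702  14:158  15:329
  16:721  17:562  18:41  19:573  20:531  21:577  22:488  23:431
  24:30  25:83  26:527  27:620  28:634
Giant step factor: 192^(-29) ≡ 52 (mod 811).
Scan 69·52^i mod 811 for i = 0, 1, …:
  i=0: 69   i=1: 344   i=2: 46   i=3: 770
  i=4: 301   i=5: 243   i=6: 471   i=7: 162
  i=8: 314   i=9: 108     …   i=16: 42
  i=17: 562
Match at i=17, j=17: n = 17·29 + 17 = 510.

510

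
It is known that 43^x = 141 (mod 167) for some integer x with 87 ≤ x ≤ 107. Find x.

Compute 43^87 mod 167 = 23, then multiply by 43 repeatedly:
  43^87=23  43^88=154  43^89=109  43^90=11  43^91=139
  43^92=132  43^93=165  43^94=81  43^95=143  43^96=137
  43^97=46  43^98=141
Found 141 at exponent 98.

98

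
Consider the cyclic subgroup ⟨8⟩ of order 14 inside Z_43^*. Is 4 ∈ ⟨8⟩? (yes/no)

yes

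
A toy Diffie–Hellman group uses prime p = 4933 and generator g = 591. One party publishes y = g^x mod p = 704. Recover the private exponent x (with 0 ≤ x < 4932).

Baby-step giant-step with m = ceil(sqrt(4932)) = 71.
Baby table (591^j mod 4933 for j=0..70):
  0:1  1:591  2:3971  3:3686  4:2973  5:895  6:1114  7:2285
  8:3726  9:1948  10:1879  11:564  12:2813  13:62  14:2111  15:4485
  16:1614  17:1805  18:1227  19:6  20:3546  21:4094  22:2384  23:3039
  24:437  25:1751  26:3844  27:2624  28:1822  29:1408  30:3384  31:2079
  32:372  33:2800  34:2245  35:4751  36:964  37:2429  38:36  39:1544
  40:4832  41:4438  42:3435  43:2622  44:640  45:3332  46:945  47:1066
  48:3515  49:572  50:2608  51:2232  52:2001  53:3604  54:3841  55:851
  56:4708  57:216  58:4331  59:4327  60:1963  61:878  62:933  63:3840
  64:260  65:737  66:1463  67:1358  68:3432  69:849  70:3526
Giant step factor: 591^(-71) ≡ 1390 (mod 4933).
Scan 704·1390^i mod 4933 for i = 0, 1, …:
  i=0: 704   i=1: 1826   i=2: 2578   i=3: 2062
  i=4: 107   i=5: 740   i=6: 2536   i=7: 2878
  i=8: 4690   i=9: 2607     …   i=57: 4176
  i=58: 3432
Match at i=58, j=68: x = 58·71 + 68 = 4186.

4186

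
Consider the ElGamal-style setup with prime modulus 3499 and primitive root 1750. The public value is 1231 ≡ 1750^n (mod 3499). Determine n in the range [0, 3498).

1347

Baby-step giant-step with m = ceil(sqrt(3498)) = 60.
Baby table (1750^j mod 3499 for j=0..59):
  0:1  1:1750  2:875  3:2187  4:2843  5:3171  6:3335  7:3417
  8:3458  9:1729  10:2614  11:1307  12:2403  13:2951  14:3225  15:3362
  16:1681  17:2590  18:1295  19:2397  20:2948  21:1474  22:737  23:2118
  24:1059  25:2279  26:2889  27:3194  28:1597  29:2548  30:1274  31:637
  32:2068  33:1034  34:517  35:2008  36:1004  37:502  38:251  39:1875
  40:2687  41:3093  42:3296  43:1648  44:824  45:412  46:206  47:103
  48:1801  49:2650  50:1325  51:2412  52:1206  53:603  54:2051  55:2775
  56:3137  57:3318  58:1659  59:2579
Giant step factor: 1750^(-60) ≡ 3035 (mod 3499).
Scan 1231·3035^i mod 3499 for i = 0, 1, …:
  i=0: 1231   i=1: 2652   i=2: 1120   i=3: 1671
  i=4: 1434   i=5: 2933   i=6: 199   i=7: 2137
  i=8: 2148   i=9: 543     …   i=21: 340
  i=22: 3194
Match at i=22, j=27: n = 22·60 + 27 = 1347.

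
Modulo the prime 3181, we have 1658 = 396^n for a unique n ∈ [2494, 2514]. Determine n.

Compute 396^2494 mod 3181 = 1742, then multiply by 396 repeatedly:
  396^2494=1742  396^2495=2736  396^2496=1916  396^2497=1658
Found 1658 at exponent 2497.

2497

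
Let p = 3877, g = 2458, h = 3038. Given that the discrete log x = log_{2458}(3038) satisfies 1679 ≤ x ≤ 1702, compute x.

1687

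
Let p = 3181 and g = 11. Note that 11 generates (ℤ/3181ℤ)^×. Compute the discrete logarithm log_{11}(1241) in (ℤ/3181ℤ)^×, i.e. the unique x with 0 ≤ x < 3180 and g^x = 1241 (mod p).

3157

Baby-step giant-step with m = ceil(sqrt(3180)) = 57.
Baby table (11^j mod 3181 for j=0..56):
  0:1  1:11  2:121  3:1331  4:1917  5:2001  6:2925  7:365
  8:834  9:2812  10:2303  11:3066  12:1916  13:1990  14:2804  15:2215
  16:2098  17:811  18:2559  19:2701  20:1082  21:2359  22:501  23:2330
  24:182  25:2002  26:2936  27:486  28:2165  29:1548  30:1123  31:2810
  32:2281  33:2824  34:2435  35:1337  36:1983  37:2727  38:1368  39:2324
  40:116  41:1276  42:1312  43:1708  44:2883  45:3084  46:2114  47:987
  48:1314  49:1730  50:3125  51:2565  52:2767  53:1808  54:802  55:2460
  56:1612
Giant step factor: 11^(-57) ≡ 881 (mod 3181).
Scan 1241·881^i mod 3181 for i = 0, 1, …:
  i=0: 1241   i=1: 2238   i=2: 2639   i=3: 2829
  i=4: 1626   i=5: 1056   i=6: 1484   i=7: 13
  i=8: 1910   i=9: 3142     …   i=54: 2380
  i=55: 501
Match at i=55, j=22: x = 55·57 + 22 = 3157.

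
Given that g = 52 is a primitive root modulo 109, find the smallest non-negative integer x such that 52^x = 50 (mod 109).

65

Baby-step giant-step with m = ceil(sqrt(108)) = 11.
Baby table (52^j mod 109 for j=0..10):
  0:1  1:52  2:88  3:107  4:5  5:42  6:4  7:99
  8:25  9:101  10:20
Giant step factor: 52^(-11) ≡ 85 (mod 109).
Scan 50·85^i mod 109 for i = 0, 1, …:
  i=0: 50   i=1: 108   i=2: 24   i=3: 78
  i=4: 90   i=5: 20
Match at i=5, j=10: x = 5·11 + 10 = 65.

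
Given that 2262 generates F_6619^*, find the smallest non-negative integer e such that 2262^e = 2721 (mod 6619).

Baby-step giant-step with m = ceil(sqrt(6618)) = 82.
Baby table (2262^j mod 6619 for j=0..81):
  0:1  1:2262  2:157  3:4327  4:4792  5:4201  6:4397  7:4276
  8:1953  9:2813  10:2147  11:4787  12:6129  13:3612  14:2498  15:4469
  16:1665  17:19  18:3264  19:2983  20:2785  21:5001  22:391  23:4115
  24:1816  25:4012  26:495  27:1079  28:4906  29:3928  30:2438  31:1129
  32:5483  33:5159  34:361  35:2445  36:3725  37:6582  38:2353  39:810
  40:5376  41:1409  42:3419  43:2786  44:644  45:548  46:1823  47:6608
  48:1594  49:4892  50:5355  51:240  52:122  53:4585  54:5916  55:4993
  56:2152  57:2859  58:295  59:5390  60:6601  61:5617  62:3793  63:1542
  64:6410  65:3810  66:282  67:2460  68:4560  69:2318  70:1068  71:6500
  72:2201  73:1174  74:1369  75:5605  76:3125  77:6277  78:819  79:5877
  80:2822  81:2648
Giant step factor: 2262^(-82) ≡ 1090 (mod 6619).
Scan 2721·1090^i mod 6619 for i = 0, 1, …:
  i=0: 2721   i=1: 578   i=2: 1215   i=3: 550
  i=4: 3790   i=5: 844   i=6: 6538   i=7: 4376
  i=8: 4160   i=9: 385     …   i=28: 4610
  i=29: 1079
Match at i=29, j=27: e = 29·82 + 27 = 2405.

2405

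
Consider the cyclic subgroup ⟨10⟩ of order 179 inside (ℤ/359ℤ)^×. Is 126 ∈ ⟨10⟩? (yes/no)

no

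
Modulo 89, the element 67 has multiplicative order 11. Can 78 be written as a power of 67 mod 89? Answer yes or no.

yes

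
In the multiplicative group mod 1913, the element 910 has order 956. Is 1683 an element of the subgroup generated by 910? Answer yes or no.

no

1683 ∈ ⟨910⟩ iff 1683^956 ≡ 1 (mod 1913), since |⟨910⟩| = 956.
1683^956 mod 1913 = 1912.
Since 1912 ≠ 1, 1683 does not lie in the subgroup.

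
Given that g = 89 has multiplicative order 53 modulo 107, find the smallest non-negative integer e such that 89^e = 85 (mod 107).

37

Baby-step giant-step with m = ceil(sqrt(53)) = 8.
Baby table (89^j mod 107 for j=0..7):
  0:1  1:89  2:3  3:53  4:9  5:52  6:27  7:49
Giant step factor: 89^(-8) ≡ 37 (mod 107).
Scan 85·37^i mod 107 for i = 0, 1, …:
  i=0: 85   i=1: 42   i=2: 56   i=3: 39
  i=4: 52
Match at i=4, j=5: e = 4·8 + 5 = 37.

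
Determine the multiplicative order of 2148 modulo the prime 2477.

619

The order of 2148 must divide p − 1 = 2476 = 2^2 · 619.
Divisors: 1, 2, 4, 619, 1238, 2476.
Check each in increasing order: 2148^1 ≡ 2148;  2148^2 ≡ 1730;  2148^4 ≡ 684;  2148^619 ≡ 1.
Smallest exponent giving 1 is 619.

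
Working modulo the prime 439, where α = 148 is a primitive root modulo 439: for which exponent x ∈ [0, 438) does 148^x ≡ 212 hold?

52

Baby-step giant-step with m = ceil(sqrt(438)) = 21.
Baby table (148^j mod 439 for j=0..20):
  0:1  1:148  2:393  3:216  4:360  5:161  6:122  7:57
  8:95  9:12  10:20  11:326  12:397  13:369  14:176  15:147
  16:245  17:262  18:144  19:240  20:400
Giant step factor: 148^(-21) ≡ 27 (mod 439).
Scan 212·27^i mod 439 for i = 0, 1, …:
  i=0: 212   i=1: 17   i=2: 20
Match at i=2, j=10: x = 2·21 + 10 = 52.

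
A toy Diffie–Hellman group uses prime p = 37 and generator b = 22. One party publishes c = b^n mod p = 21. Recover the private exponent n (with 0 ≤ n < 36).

Successive powers of 22 modulo 37:
  22^0=1  22^1=22  22^2=3  22^3=29  22^4=9  22^5=13
  22^6=27  22^7=2  22^8=7  22^9=6  22^10=21
So 22^10 ≡ 21 (mod 37), giving n = 10.

10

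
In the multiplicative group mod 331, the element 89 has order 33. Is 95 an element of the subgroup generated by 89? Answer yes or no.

yes

95 ∈ ⟨89⟩ iff 95^33 ≡ 1 (mod 331), since |⟨89⟩| = 33.
95^33 mod 331 = 1.
Since 1 = 1, 95 lies in the subgroup.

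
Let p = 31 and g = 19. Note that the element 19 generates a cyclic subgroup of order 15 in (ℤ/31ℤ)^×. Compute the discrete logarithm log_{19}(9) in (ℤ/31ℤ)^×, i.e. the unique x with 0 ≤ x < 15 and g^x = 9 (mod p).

Successive powers of 19 modulo 31:
  19^0=1  19^1=19  19^2=20  19^3=8  19^4=28  19^5=5
  19^6=2  19^7=7  19^8=9
So 19^8 ≡ 9 (mod 31), giving x = 8.

8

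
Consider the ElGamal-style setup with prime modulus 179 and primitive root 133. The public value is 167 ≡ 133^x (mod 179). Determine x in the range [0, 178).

Baby-step giant-step with m = ceil(sqrt(178)) = 14.
Baby table (133^j mod 179 for j=0..13):
  0:1  1:133  2:147  3:40  4:129  5:152  6:168  7:148
  8:173  9:97  10:13  11:118  12:121  13:162
Giant step factor: 133^(-14) ≡ 19 (mod 179).
Scan 167·19^i mod 179 for i = 0, 1, …:
  i=0: 167   i=1: 130   i=2: 143   i=3: 32
  i=4: 71   i=5: 96   i=6: 34   i=7: 109
  i=8: 102   i=9: 148
Match at i=9, j=7: x = 9·14 + 7 = 133.

133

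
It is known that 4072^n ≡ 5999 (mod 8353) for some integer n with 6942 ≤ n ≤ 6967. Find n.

Compute 4072^6942 mod 8353 = 3702, then multiply by 4072 repeatedly:
  4072^6942=3702  4072^6943=5732  4072^6944=2422  4072^6945=5844  4072^6946=7424
  4072^6947=1021  4072^6948=6071  4072^6949=4585  4072^6950=1165  4072^6951=7729
  4072^6952=6737  4072^6953=1812  4072^6954=2765  4072^6955=7589  4072^6956=4661
  4072^6957=1576  4072^6958=2368  4072^6959=3134  4072^6960=6617  4072^6961=5999
Found 5999 at exponent 6961.

6961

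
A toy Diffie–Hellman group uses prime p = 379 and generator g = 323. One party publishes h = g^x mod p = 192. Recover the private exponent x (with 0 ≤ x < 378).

349

Baby-step giant-step with m = ceil(sqrt(378)) = 20.
Baby table (323^j mod 379 for j=0..19):
  0:1  1:323  2:104  3:240  4:204  5:325  6:371  7:69
  8:305  9:354  10:263  11:53  12:64  13:206  14:213  15:200
  16:170  17:334  18:246  19:247
Giant step factor: 323^(-20) ≡ 127 (mod 379).
Scan 192·127^i mod 379 for i = 0, 1, …:
  i=0: 192   i=1: 128   i=2: 338   i=3: 99
  i=4: 66   i=5: 44   i=6: 282   i=7: 188
  i=8: 378   i=9: 252     …   i=16: 152
  i=17: 354
Match at i=17, j=9: x = 17·20 + 9 = 349.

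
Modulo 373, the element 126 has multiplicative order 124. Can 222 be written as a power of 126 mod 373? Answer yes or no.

no

222 ∈ ⟨126⟩ iff 222^124 ≡ 1 (mod 373), since |⟨126⟩| = 124.
222^124 mod 373 = 284.
Since 284 ≠ 1, 222 does not lie in the subgroup.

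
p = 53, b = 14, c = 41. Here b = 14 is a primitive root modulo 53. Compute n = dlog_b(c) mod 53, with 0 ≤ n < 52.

3

Baby-step giant-step with m = ceil(sqrt(52)) = 8.
Baby table (14^j mod 53 for j=0..7):
  0:1  1:14  2:37  3:41  4:44  5:33  6:38  7:2
Giant step factor: 14^(-8) ≡ 36 (mod 53).
Scan 41·36^i mod 53 for i = 0, 1, …:
  i=0: 41
Match at i=0, j=3: n = 0·8 + 3 = 3.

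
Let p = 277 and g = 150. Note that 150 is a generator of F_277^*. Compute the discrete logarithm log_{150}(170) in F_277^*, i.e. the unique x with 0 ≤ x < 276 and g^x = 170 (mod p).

167

Baby-step giant-step with m = ceil(sqrt(276)) = 17.
Baby table (150^j mod 277 for j=0..16):
  0:1  1:150  2:63  3:32  4:91  5:77  6:193  7:142
  8:248  9:82  10:112  11:180  12:131  13:260  14:220  15:37
  16:10
Giant step factor: 150^(-17) ≡ 53 (mod 277).
Scan 170·53^i mod 277 for i = 0, 1, …:
  i=0: 170   i=1: 146   i=2: 259   i=3: 154
  i=4: 129   i=5: 189   i=6: 45   i=7: 169
  i=8: 93   i=9: 220
Match at i=9, j=14: x = 9·17 + 14 = 167.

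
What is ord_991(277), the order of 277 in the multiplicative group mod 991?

33

The order of 277 must divide p − 1 = 990 = 2 · 3^2 · 5 · 11.
Divisors: 1, 2, 3, 5, 6, 9, 10, 11, 15, 18, 22, 30, 33, 45, 55, 66, 90, 99, 110, 165, 198, 330, 495, 990.
Check each in increasing order: 277^1 ≡ 277;  277^2 ≡ 422;  277^3 ≡ 947;  277^5 ≡ 261;  277^6 ≡ 945;  277^9 ≡ 42;  277^10 ≡ 733;  277^11 ≡ 877;  277^15 ≡ 50;  277^18 ≡ 773;  277^22 ≡ 113;  277^30 ≡ 518;  277^33 ≡ 1.
Smallest exponent giving 1 is 33.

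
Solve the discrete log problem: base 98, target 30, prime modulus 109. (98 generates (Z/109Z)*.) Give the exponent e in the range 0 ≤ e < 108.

Baby-step giant-step with m = ceil(sqrt(108)) = 11.
Baby table (98^j mod 109 for j=0..10):
  0:1  1:98  2:12  3:86  4:35  5:51  6:93  7:67
  8:26  9:41  10:94
Giant step factor: 98^(-11) ≡ 37 (mod 109).
Scan 30·37^i mod 109 for i = 0, 1, …:
  i=0: 30   i=1: 20   i=2: 86
Match at i=2, j=3: e = 2·11 + 3 = 25.

25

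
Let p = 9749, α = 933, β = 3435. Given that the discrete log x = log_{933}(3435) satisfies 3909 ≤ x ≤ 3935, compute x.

3918

Compute 933^3909 mod 9749 = 8919, then multiply by 933 repeatedly:
  933^3909=8919  933^3910=5530  933^3911=2269  933^3912=1444  933^3913=1890
  933^3914=8550  933^3915=2468  933^3916=1880  933^3917=8969  933^3918=3435
Found 3435 at exponent 3918.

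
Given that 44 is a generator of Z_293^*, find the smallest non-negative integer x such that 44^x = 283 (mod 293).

140

Baby-step giant-step with m = ceil(sqrt(292)) = 18.
Baby table (44^j mod 293 for j=0..17):
  0:1  1:44  2:178  3:214  4:40  5:2  6:88  7:63
  8:135  9:80  10:4  11:176  12:126  13:270  14:160  15:8
  16:59  17:252
Giant step factor: 44^(-18) ≡ 121 (mod 293).
Scan 283·121^i mod 293 for i = 0, 1, …:
  i=0: 283   i=1: 255   i=2: 90   i=3: 49
  i=4: 69   i=5: 145   i=6: 258   i=7: 160
Match at i=7, j=14: x = 7·18 + 14 = 140.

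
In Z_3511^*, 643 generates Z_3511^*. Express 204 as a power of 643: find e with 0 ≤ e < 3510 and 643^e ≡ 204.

1655

Baby-step giant-step with m = ceil(sqrt(3510)) = 60.
Baby table (643^j mod 3511 for j=0..59):
  0:1  1:643  2:2662  3:1809  4:1046  5:1977  6:229  7:3296
  8:2195  9:3474  10:786  11:3325  12:3287  13:3430  14:582  15:2060
  16:933  17:3049  18:1369  19:2517  20:3371  21:1266  22:2997  23:3043
  24:1022  25:589  26:3050  27:2012  28:1668  29:1669  30:2312  31:1463
  32:3272  33:807  34:2784  35:3013  36:2798  37:1482  38:1445  39:2231
  40:2045  41:1821  42:1740  43:2322  44:871  45:1804  46:1342  47:2711
  48:1717  49:1577  50:2843  51:2329  52:1861  53:2883  54:3472  55:3011
  56:1512  57:3180  58:1338  59:139
Giant step factor: 643^(-60) ≡ 629 (mod 3511).
Scan 204·629^i mod 3511 for i = 0, 1, …:
  i=0: 204   i=1: 1920   i=2: 3407   i=3: 1293
  i=4: 2256   i=5: 580   i=6: 3187   i=7: 3353
  i=8: 2437   i=9: 2077     …   i=26: 2712
  i=27: 3013
Match at i=27, j=35: e = 27·60 + 35 = 1655.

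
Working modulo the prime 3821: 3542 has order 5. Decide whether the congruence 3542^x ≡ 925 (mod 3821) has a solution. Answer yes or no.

yes

⟨3542⟩ has order 5; its elements mod 3821 are {1, 925, 1421, 1753, 3542}.
925 is in this set.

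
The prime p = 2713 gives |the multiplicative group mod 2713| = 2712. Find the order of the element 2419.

The order of 2419 must divide p − 1 = 2712 = 2^3 · 3 · 113.
Divisors: 1, 2, 3, 4, 6, 8, 12, 24, 113, 226, 339, 452, 678, 904, 1356, 2712.
Check each in increasing order: 2419^1 ≡ 2419;  2419^2 ≡ 2333;  2419^3 ≡ 487;  2419^4 ≡ 611;  2419^6 ≡ 1138;  2419^8 ≡ 1640;  2419^12 ≡ 943;  2419^24 ≡ 2098;  2419^113 ≡ 2712;  2419^226 ≡ 1.
Smallest exponent giving 1 is 226.

226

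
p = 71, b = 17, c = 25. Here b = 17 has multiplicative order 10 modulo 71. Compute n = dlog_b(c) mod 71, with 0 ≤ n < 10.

4

Successive powers of 17 modulo 71:
  17^0=1  17^1=17  17^2=5  17^3=14  17^4=25
So 17^4 ≡ 25 (mod 71), giving n = 4.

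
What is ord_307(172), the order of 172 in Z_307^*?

The order of 172 must divide p − 1 = 306 = 2 · 3^2 · 17.
Divisors: 1, 2, 3, 6, 9, 17, 18, 34, 51, 102, 153, 306.
Check each in increasing order: 172^1 ≡ 172;  172^2 ≡ 112;  172^3 ≡ 230;  172^6 ≡ 96;  172^9 ≡ 283;  172^17 ≡ 139;  172^18 ≡ 269;  172^34 ≡ 287;  172^51 ≡ 290;  172^102 ≡ 289;  172^153 ≡ 306;  172^306 ≡ 1.
Smallest exponent giving 1 is 306.

306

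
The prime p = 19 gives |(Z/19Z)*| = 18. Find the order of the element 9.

9

The order of 9 must divide p − 1 = 18 = 2 · 3^2.
Divisors: 1, 2, 3, 6, 9, 18.
Check each in increasing order: 9^1 ≡ 9;  9^2 ≡ 5;  9^3 ≡ 7;  9^6 ≡ 11;  9^9 ≡ 1.
Smallest exponent giving 1 is 9.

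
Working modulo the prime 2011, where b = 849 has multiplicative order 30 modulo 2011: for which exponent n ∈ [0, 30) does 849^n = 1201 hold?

Successive powers of 849 modulo 2011:
  849^0=1  849^1=849  849^2=863  849^3=683  849^4=699  849^5=206
  849^6=1948  849^7=810  849^8=1939  849^9=1213  849^10=205  849^11=1099
  849^12=1958  849^13=1256  849^14=514  849^15=2010  849^16=1162  849^17=1148
  849^18=1328  849^19=1312  849^20=1805  849^21=63  849^22=1201
So 849^22 ≡ 1201 (mod 2011), giving n = 22.

22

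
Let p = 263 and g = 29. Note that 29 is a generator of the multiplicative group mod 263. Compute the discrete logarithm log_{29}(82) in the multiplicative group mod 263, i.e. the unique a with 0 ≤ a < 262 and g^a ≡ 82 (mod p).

Baby-step giant-step with m = ceil(sqrt(262)) = 17.
Baby table (29^j mod 263 for j=0..16):
  0:1  1:29  2:52  3:193  4:74  5:42  6:166  7:80
  8:216  9:215  10:186  11:134  12:204  13:130  14:88  15:185
  16:105
Giant step factor: 29^(-17) ≡ 154 (mod 263).
Scan 82·154^i mod 263 for i = 0, 1, …:
  i=0: 82   i=1: 4   i=2: 90   i=3: 184
  i=4: 195   i=5: 48   i=6: 28   i=7: 104
  i=8: 236   i=9: 50   i=10: 73   i=11: 196
  i=12: 202   i=13: 74
Match at i=13, j=4: a = 13·17 + 4 = 225.

225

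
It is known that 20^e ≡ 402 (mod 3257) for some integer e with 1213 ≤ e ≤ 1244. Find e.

Compute 20^1213 mod 3257 = 2594, then multiply by 20 repeatedly:
  20^1213=2594  20^1214=3025  20^1215=1874  20^1216=1653  20^1217=490
  20^1218=29  20^1219=580  20^1220=1829  20^1221=753  20^1222=2032
  20^1223=1556  20^1224=1807  20^1225=313  20^1226=3003  20^1227=1434
  20^1228=2624  20^1229=368  20^1230=846  20^1231=635  20^1232=2929
  20^1233=3211  20^1234=2337  20^1235=1142  20^1236=41  20^1237=820
  20^1238=115  20^1239=2300  20^1240=402
Found 402 at exponent 1240.

1240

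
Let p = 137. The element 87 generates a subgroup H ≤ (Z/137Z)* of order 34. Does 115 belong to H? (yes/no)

115 ∈ ⟨87⟩ iff 115^34 ≡ 1 (mod 137), since |⟨87⟩| = 34.
115^34 mod 137 = 1.
Since 1 = 1, 115 lies in the subgroup.

yes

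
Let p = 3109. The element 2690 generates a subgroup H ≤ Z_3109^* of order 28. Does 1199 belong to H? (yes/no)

no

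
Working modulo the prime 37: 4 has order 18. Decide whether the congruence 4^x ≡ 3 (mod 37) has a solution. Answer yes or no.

⟨4⟩ has order 18; its elements mod 37 are {1, 3, 4, 7, 9, 10, 11, 12, 16, 21, 25, 26, 27, 28, 30, 33, 34, 36}.
3 is in this set.

yes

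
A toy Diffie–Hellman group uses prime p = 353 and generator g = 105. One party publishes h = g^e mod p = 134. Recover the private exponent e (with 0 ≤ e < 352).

Baby-step giant-step with m = ceil(sqrt(352)) = 19.
Baby table (105^j mod 353 for j=0..18):
  0:1  1:105  2:82  3:138  4:17  5:20  6:335  7:228
  8:289  9:340  10:47  11:346  12:324  13:132  14:93  15:234
  16:213  17:126  18:169
Giant step factor: 105^(-19) ≡ 327 (mod 353).
Scan 134·327^i mod 353 for i = 0, 1, …:
  i=0: 134   i=1: 46   i=2: 216   i=3: 32
  i=4: 227   i=5: 99   i=6: 250   i=7: 207
  i=8: 266   i=9: 144     …   i=13: 49
  i=14: 138
Match at i=14, j=3: e = 14·19 + 3 = 269.

269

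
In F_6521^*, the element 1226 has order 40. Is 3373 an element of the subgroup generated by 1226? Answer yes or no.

3373 ∈ ⟨1226⟩ iff 3373^40 ≡ 1 (mod 6521), since |⟨1226⟩| = 40.
3373^40 mod 6521 = 1.
Since 1 = 1, 3373 lies in the subgroup.

yes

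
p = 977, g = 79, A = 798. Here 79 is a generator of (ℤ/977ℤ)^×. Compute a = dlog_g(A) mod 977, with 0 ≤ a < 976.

824

Baby-step giant-step with m = ceil(sqrt(976)) = 32.
Baby table (79^j mod 977 for j=0..31):
  0:1  1:79  2:379  3:631  4:22  5:761  6:522  7:204
  8:484  9:133  10:737  11:580  12:878  13:972  14:582  15:59
  16:753  17:867  18:103  19:321  20:934  21:511  22:312  23:223
  24:31  25:495  26:25  27:21  28:682  29:143  30:550  31:462
Giant step factor: 79^(-32) ≡ 14 (mod 977).
Scan 798·14^i mod 977 for i = 0, 1, …:
  i=0: 798   i=1: 425   i=2: 88   i=3: 255
  i=4: 639   i=5: 153   i=6: 188   i=7: 678
  i=8: 699   i=9: 16     …   i=24: 72
  i=25: 31
Match at i=25, j=24: a = 25·32 + 24 = 824.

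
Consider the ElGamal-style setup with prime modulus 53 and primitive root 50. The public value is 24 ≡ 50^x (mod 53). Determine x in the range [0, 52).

Baby-step giant-step with m = ceil(sqrt(52)) = 8.
Baby table (50^j mod 53 for j=0..7):
  0:1  1:50  2:9  3:26  4:28  5:22  6:40  7:39
Giant step factor: 50^(-8) ≡ 24 (mod 53).
Scan 24·24^i mod 53 for i = 0, 1, …:
  i=0: 24   i=1: 46   i=2: 44   i=3: 49
  i=4: 10   i=5: 28
Match at i=5, j=4: x = 5·8 + 4 = 44.

44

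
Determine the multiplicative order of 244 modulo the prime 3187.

The order of 244 must divide p − 1 = 3186 = 2 · 3^3 · 59.
Divisors: 1, 2, 3, 6, 9, 18, 27, 54, 59, 118, 177, 354, 531, 1062, 1593, 3186.
Check each in increasing order: 244^1 ≡ 244;  244^2 ≡ 2170;  244^3 ≡ 438;  244^6 ≡ 624;  244^9 ≡ 2417;  244^18 ≡ 118;  244^27 ≡ 1563;  244^54 ≡ 1727;  244^59 ≡ 2379;  244^118 ≡ 2716;  244^177 ≡ 1315;  244^354 ≡ 1871;  244^531 ≡ 1.
Smallest exponent giving 1 is 531.

531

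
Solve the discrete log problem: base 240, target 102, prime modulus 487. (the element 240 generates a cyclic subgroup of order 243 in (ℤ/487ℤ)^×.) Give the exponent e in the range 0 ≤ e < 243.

104

Baby-step giant-step with m = ceil(sqrt(243)) = 16.
Baby table (240^j mod 487 for j=0..15):
  0:1  1:240  2:134  3:18  4:424  5:464  6:324  7:327
  8:73  9:475  10:42  11:340  12:271  13:269  14:276  15:8
Giant step factor: 240^(-16) ≡ 400 (mod 487).
Scan 102·400^i mod 487 for i = 0, 1, …:
  i=0: 102   i=1: 379   i=2: 143   i=3: 221
  i=4: 253   i=5: 391   i=6: 73
Match at i=6, j=8: e = 6·16 + 8 = 104.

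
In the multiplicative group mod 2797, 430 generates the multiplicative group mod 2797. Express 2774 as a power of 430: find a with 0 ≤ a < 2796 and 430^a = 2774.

1993

Baby-step giant-step with m = ceil(sqrt(2796)) = 53.
Baby table (430^j mod 2797 for j=0..52):
  0:1  1:430  2:298  3:2275  4:2097  5:1076  6:1175  7:1790
  8:525  9:1990  10:2615  11:56  12:1704  13:2703  14:1535  15:2755
  16:1519  17:1469  18:2345  19:1430  20:2357  21:996  22:339  23:326
  24:330  25:2050  26:445  27:1154  28:1151  29:2658  30:1764  31:533
  32:2633  33:2202  34:1474  35:1698  36:123  37:2544  38:293  39:125
  40:607  41:889  42:1878  43:2004  44:244  45:1431  46:2787  47:1294
  48:2614  49:2423  50:1406  51:428  52:2235
Giant step factor: 430^(-53) ≡ 2099 (mod 2797).
Scan 2774·2099^i mod 2797 for i = 0, 1, …:
  i=0: 2774   i=1: 2069   i=2: 1887   i=3: 261
  i=4: 2424   i=5: 233   i=6: 2389   i=7: 2287
  i=8: 761   i=9: 252     …   i=36: 1547
  i=37: 2633
Match at i=37, j=32: a = 37·53 + 32 = 1993.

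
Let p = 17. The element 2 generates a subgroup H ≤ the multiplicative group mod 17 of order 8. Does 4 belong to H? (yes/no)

yes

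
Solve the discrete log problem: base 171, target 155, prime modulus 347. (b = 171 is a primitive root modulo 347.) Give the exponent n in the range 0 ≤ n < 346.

235

Baby-step giant-step with m = ceil(sqrt(346)) = 19.
Baby table (171^j mod 347 for j=0..18):
  0:1  1:171  2:93  3:288  4:321  5:65  6:11  7:146
  8:329  9:45  10:61  11:21  12:121  13:218  14:149  15:148
  16:324  17:231  18:290
Giant step factor: 171^(-19) ≡ 291 (mod 347).
Scan 155·291^i mod 347 for i = 0, 1, …:
  i=0: 155   i=1: 342   i=2: 280   i=3: 282
  i=4: 170   i=5: 196   i=6: 128   i=7: 119
  i=8: 276   i=9: 159   i=10: 118   i=11: 332
  i=12: 146
Match at i=12, j=7: n = 12·19 + 7 = 235.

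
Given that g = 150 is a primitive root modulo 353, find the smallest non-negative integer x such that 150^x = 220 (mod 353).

Baby-step giant-step with m = ceil(sqrt(352)) = 19.
Baby table (150^j mod 353 for j=0..18):
  0:1  1:150  2:261  3:320  4:345  5:212  6:30  7:264
  8:64  9:69  10:113  11:6  12:194  13:154  14:155  15:305
  16:213  17:180  18:172
Giant step factor: 150^(-19) ≡ 205 (mod 353).
Scan 220·205^i mod 353 for i = 0, 1, …:
  i=0: 220   i=1: 269   i=2: 77   i=3: 253
  i=4: 327   i=5: 318   i=6: 238   i=7: 76
  i=8: 48   i=9: 309     …   i=17: 61
  i=18: 150
Match at i=18, j=1: x = 18·19 + 1 = 343.

343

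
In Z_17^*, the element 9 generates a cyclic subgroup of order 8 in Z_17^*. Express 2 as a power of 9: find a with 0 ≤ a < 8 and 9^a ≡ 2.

7

Successive powers of 9 modulo 17:
  9^0=1  9^1=9  9^2=13  9^3=15  9^4=16  9^5=8
  9^6=4  9^7=2
So 9^7 ≡ 2 (mod 17), giving a = 7.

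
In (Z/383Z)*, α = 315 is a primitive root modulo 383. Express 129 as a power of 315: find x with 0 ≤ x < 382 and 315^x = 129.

Baby-step giant-step with m = ceil(sqrt(382)) = 20.
Baby table (315^j mod 383 for j=0..19):
  0:1  1:315  2:28  3:11  4:18  5:308  6:121  7:198
  8:324  9:182  10:263  11:117  12:87  13:212  14:138  15:191
  16:34  17:369  18:186  19:374
Giant step factor: 315^(-20) ≡ 286 (mod 383).
Scan 129·286^i mod 383 for i = 0, 1, …:
  i=0: 129   i=1: 126   i=2: 34
Match at i=2, j=16: x = 2·20 + 16 = 56.

56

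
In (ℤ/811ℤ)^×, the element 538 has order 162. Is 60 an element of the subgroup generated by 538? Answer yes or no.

no

60 ∈ ⟨538⟩ iff 60^162 ≡ 1 (mod 811), since |⟨538⟩| = 162.
60^162 mod 811 = 570.
Since 570 ≠ 1, 60 does not lie in the subgroup.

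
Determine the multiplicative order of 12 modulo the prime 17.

The order of 12 must divide p − 1 = 16 = 2^4.
Divisors: 1, 2, 4, 8, 16.
Check each in increasing order: 12^1 ≡ 12;  12^2 ≡ 8;  12^4 ≡ 13;  12^8 ≡ 16;  12^16 ≡ 1.
Smallest exponent giving 1 is 16.

16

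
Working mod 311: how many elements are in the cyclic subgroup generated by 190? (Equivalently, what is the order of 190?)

The order of 190 must divide p − 1 = 310 = 2 · 5 · 31.
Divisors: 1, 2, 5, 10, 31, 62, 155, 310.
Check each in increasing order: 190^1 ≡ 190;  190^2 ≡ 24;  190^5 ≡ 279;  190^10 ≡ 91;  190^31 ≡ 310;  190^62 ≡ 1.
Smallest exponent giving 1 is 62.

62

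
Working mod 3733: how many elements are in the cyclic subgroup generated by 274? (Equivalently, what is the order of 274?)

The order of 274 must divide p − 1 = 3732 = 2^2 · 3 · 311.
Divisors: 1, 2, 3, 4, 6, 12, 311, 622, 933, 1244, 1866, 3732.
Check each in increasing order: 274^1 ≡ 274;  274^2 ≡ 416;  274^3 ≡ 1994;  274^4 ≡ 1338;  274^6 ≡ 391;  274^12 ≡ 3561;  274^311 ≡ 2882;  274^622 ≡ 3732;  274^933 ≡ 851;  274^1244 ≡ 1.
Smallest exponent giving 1 is 1244.

1244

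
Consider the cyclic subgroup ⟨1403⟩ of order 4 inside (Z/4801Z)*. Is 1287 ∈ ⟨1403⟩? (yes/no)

1287 ∈ ⟨1403⟩ iff 1287^4 ≡ 1 (mod 4801), since |⟨1403⟩| = 4.
1287^4 mod 4801 = 576.
Since 576 ≠ 1, 1287 does not lie in the subgroup.

no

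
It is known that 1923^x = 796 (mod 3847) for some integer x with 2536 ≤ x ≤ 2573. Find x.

2549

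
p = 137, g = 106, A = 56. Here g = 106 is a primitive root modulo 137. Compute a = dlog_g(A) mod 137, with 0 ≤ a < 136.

96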